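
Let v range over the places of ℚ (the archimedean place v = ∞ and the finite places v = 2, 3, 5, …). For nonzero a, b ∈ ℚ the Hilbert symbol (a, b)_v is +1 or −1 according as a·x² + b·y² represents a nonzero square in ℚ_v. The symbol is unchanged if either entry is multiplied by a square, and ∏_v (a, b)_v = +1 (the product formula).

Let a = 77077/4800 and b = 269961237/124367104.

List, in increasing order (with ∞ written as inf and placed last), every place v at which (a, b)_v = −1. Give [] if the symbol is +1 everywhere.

[]

(a, b) ≡ (39, 13) mod (ℚ^×)²; places V = {2, 3, 5, 7, 11, 13, 17, 31, 41, ∞}.
(a,b)_41: α=0, u≡40; β=-2, v≡7 (mod 41); (40|41)=+1, (7|41)=-1; sign (−1)^0·+1^-2·-1^0 = +1.
(a,b)_3: α=-1, u≡1; β=2, v≡1 (mod 3); (1|3)=+1, (1|3)=+1; sign (−1)^0·+1^2·+1^-1 = +1.
(a,b)_13: α=1, u≡9; β=1, v≡9 (mod 13); (9|13)=+1, (9|13)=+1; sign (−1)^0·+1^1·+1^1 = +1.
(a,b)_11: α=2, u≡8; β=0, v≡10 (mod 11); (8|11)=-1, (10|11)=-1; sign (−1)^0·-1^0·-1^2 = +1.
(a,b)_5: α=-2, u≡1; β=0, v≡3 (mod 5); (1|5)=+1, (3|5)=-1; sign (−1)^0·+1^0·-1^-2 = +1.
(a,b)_2: α=-6, β=-8; u≡7, v≡5 (mod 8); ε(u)ε(v)=1·0, αω(v)=-6·1, βω(u)=-8·0; sum ≡ 0  ⇒  +1.
(a,b)_∞: sgn(39)=+, sgn(13)=+, so +1.
(a,b)_17: α=0, u≡14; β=-2, v≡2 (mod 17); (14|17)=-1, (2|17)=+1; sign (−1)^0·-1^-2·+1^0 = +1.
(a,b)_31: α=0, u≡4; β=2, v≡13 (mod 31); (4|31)=+1, (13|31)=-1; sign (−1)^0·+1^2·-1^0 = +1.
(a,b)_7: α=2, u≡1; β=4, v≡3 (mod 7); (1|7)=+1, (3|7)=-1; sign (−1)^0·+1^4·-1^2 = +1.
Ram(a, b) = ∅: the form 39·x² + 13·y² − z² is isotropic over every ℚ_v, so by Hasse–Minkowski it is isotropic over ℚ.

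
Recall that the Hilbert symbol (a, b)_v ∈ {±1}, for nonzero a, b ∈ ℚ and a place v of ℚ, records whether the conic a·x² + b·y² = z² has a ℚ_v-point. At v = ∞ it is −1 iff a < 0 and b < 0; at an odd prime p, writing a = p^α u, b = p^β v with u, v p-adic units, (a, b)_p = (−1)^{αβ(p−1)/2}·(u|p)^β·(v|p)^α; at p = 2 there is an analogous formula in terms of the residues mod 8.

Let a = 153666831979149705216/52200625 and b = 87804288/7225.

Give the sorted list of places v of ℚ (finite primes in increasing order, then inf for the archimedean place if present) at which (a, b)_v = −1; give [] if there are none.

[7, 31, 41, 43]

Mod squares: a ≡ 9331, b ≡ 902. Check v ∈ {∞, 2, 3, 5, 7, 11, 13, 17, 19, 31, 41, 43}.
v=19: a=19^2·(≡13), b=19^0·(≡5) mod 19; (13|19)=-1, (5|19)=+1; (−1)^{2·0·9}·(-1)^0·(+1)^2 = +1.
v=5: a=5^-4·(≡1), b=5^-2·(≡2) mod 5; (1|5)=+1, (2|5)=-1; (−1)^{-4·-2·2}·(+1)^-2·(-1)^-4 = +1.
v=13: a=13^2·(≡10), b=13^2·(≡2) mod 13; (10|13)=+1, (2|13)=-1; (−1)^{2·2·6}·(+1)^2·(-1)^2 = +1.
v=17: a=17^-4·(≡9), b=17^-2·(≡13) mod 17; (9|17)=+1, (13|17)=+1; (−1)^{-4·-2·8}·(+1)^-2·(+1)^-4 = +1.
v=2: v_2(a)=14, v_2(b)=7; units ≡ 3, 3 (mod 8); ε·ε+αω+βω = 1·1+14·1+7·1 ≡ 0  ⇒  (a,b)_2 = +1.
v=43: a=43^1·(≡20), b=43^0·(≡8) mod 43; (20|43)=-1, (8|43)=-1; (−1)^{1·0·21}·(-1)^0·(-1)^1 = -1.
v=41: a=41^2·(≡30), b=41^1·(≡29) mod 41; (30|41)=-1, (29|41)=-1; (−1)^{2·1·20}·(-1)^1·(-1)^2 = -1.
v=∞: 9331 > 0 and 902 > 0  ⇒  (a,b)_∞ = +1.
v=31: a=31^1·(≡11), b=31^0·(≡6) mod 31; (11|31)=-1, (6|31)=-1; (−1)^{1·0·15}·(-1)^0·(-1)^1 = -1.
v=11: a=11^2·(≡9), b=11^1·(≡4) mod 11; (9|11)=+1, (4|11)=+1; (−1)^{2·1·5}·(+1)^1·(+1)^2 = +1.
v=3: a=3^4·(≡1), b=3^2·(≡2) mod 3; (1|3)=+1, (2|3)=-1; (−1)^{4·2·1}·(+1)^2·(-1)^4 = +1.
v=7: a=7^1·(≡6), b=7^0·(≡5) mod 7; (6|7)=-1, (5|7)=-1; (−1)^{1·0·3}·(-1)^0·(-1)^1 = -1.
|Ram(9331, 902)| = 4, even; anisotropic at {7, 31, 41, 43}.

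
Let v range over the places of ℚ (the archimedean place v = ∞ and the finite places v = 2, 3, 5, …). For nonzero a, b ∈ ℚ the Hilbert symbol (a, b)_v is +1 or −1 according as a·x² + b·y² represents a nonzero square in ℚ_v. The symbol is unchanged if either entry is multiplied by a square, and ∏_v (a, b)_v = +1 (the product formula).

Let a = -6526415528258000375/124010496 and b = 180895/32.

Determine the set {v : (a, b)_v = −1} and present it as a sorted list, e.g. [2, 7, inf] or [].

(a, b) ≡ (-260015, 2990) mod (ℚ^×)²; places V = {2, 3, 5, 7, 11, 13, 17, 19, 23, 29, ∞}.
(a,b)_∞: sgn(-260015)=−, sgn(2990)=+, so +1.
(a,b)_11: α=4, u≡5; β=2, v≡1 (mod 11); (5|11)=+1, (1|11)=+1; sign (−1)^0·+1^2·+1^4 = +1.
(a,b)_29: α=-2, u≡4; β=0, v≡17 (mod 29); (4|29)=+1, (17|29)=-1; sign (−1)^0·+1^0·-1^-2 = +1.
(a,b)_17: α=1, u≡11; β=0, v≡1 (mod 17); (11|17)=-1, (1|17)=+1; sign (−1)^0·-1^0·+1^1 = +1.
(a,b)_13: α=4, u≡11; β=1, v≡3 (mod 13); (11|13)=-1, (3|13)=+1; sign (−1)^0·-1^1·+1^4 = -1.
(a,b)_19: α=1, u≡8; β=0, v≡7 (mod 19); (8|19)=-1, (7|19)=+1; sign (−1)^0·-1^0·+1^1 = +1.
(a,b)_7: α=5, u≡1; β=0, v≡2 (mod 7); (1|7)=+1, (2|7)=+1; sign (−1)^0·+1^0·+1^5 = +1.
(a,b)_23: α=1, u≡15; β=1, v≡5 (mod 23); (15|23)=-1, (5|23)=-1; sign (−1)^1·-1^1·-1^1 = -1.
(a,b)_5: α=3, u≡2; β=1, v≡2 (mod 5); (2|5)=-1, (2|5)=-1; sign (−1)^0·-1^1·-1^3 = +1.
(a,b)_2: α=-14, β=-5; u≡1, v≡7 (mod 8); ε(u)ε(v)=0·1, αω(v)=-14·0, βω(u)=-5·0; sum ≡ 0  ⇒  +1.
(a,b)_3: α=-2, u≡1; β=0, v≡2 (mod 3); (1|3)=+1, (2|3)=-1; sign (−1)^0·+1^0·-1^-2 = +1.
(-260015, 2990 / ℚ) ramifies at {13, 23}: a division algebra.

[13, 23]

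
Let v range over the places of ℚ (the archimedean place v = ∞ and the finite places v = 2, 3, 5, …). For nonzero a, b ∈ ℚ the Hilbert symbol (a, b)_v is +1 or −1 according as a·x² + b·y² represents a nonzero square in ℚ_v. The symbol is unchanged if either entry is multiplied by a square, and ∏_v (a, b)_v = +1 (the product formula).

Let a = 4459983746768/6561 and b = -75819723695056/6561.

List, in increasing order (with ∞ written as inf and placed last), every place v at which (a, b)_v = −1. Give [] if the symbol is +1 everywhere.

[17, 23, 29, 37]

Mod squares: a ≡ 7971317, b ≡ -468901. Check v ∈ {∞, 2, 3, 11, 17, 19, 23, 29, 37}.
v=29: a=29^1·(≡11), b=29^1·(≡16) mod 29; (11|29)=-1, (16|29)=+1; (−1)^{1·1·14}·(-1)^1·(+1)^1 = -1.
v=3: a=3^-8·(≡2), b=3^-8·(≡2) mod 3; (2|3)=-1, (2|3)=-1; (−1)^{-8·-8·1}·(-1)^-8·(-1)^-8 = +1.
v=37: a=37^1·(≡33), b=37^1·(≡31) mod 37; (33|37)=+1, (31|37)=-1; (−1)^{1·1·18}·(+1)^1·(-1)^1 = -1.
v=23: a=23^1·(≡15), b=23^1·(≡21) mod 23; (15|23)=-1, (21|23)=-1; (−1)^{1·1·11}·(-1)^1·(-1)^1 = -1.
v=19: a=19^1·(≡1), b=19^1·(≡2) mod 19; (1|19)=+1, (2|19)=-1; (−1)^{1·1·9}·(+1)^1·(-1)^1 = +1.
v=11: a=11^2·(≡6), b=11^2·(≡8) mod 11; (6|11)=-1, (8|11)=-1; (−1)^{2·2·5}·(-1)^2·(-1)^2 = +1.
v=17: a=17^3·(≡14), b=17^4·(≡3) mod 17; (14|17)=-1, (3|17)=-1; (−1)^{3·4·8}·(-1)^4·(-1)^3 = -1.
v=2: v_2(a)=4, v_2(b)=4; units ≡ 5, 3 (mod 8); ε·ε+αω+βω = 0·1+4·1+4·1 ≡ 0  ⇒  (a,b)_2 = +1.
v=∞: 7971317 > 0 and -468901 < 0  ⇒  (a,b)_∞ = +1.
|Ram(7971317, -468901)| = 4, even; anisotropic at {17, 23, 29, 37}.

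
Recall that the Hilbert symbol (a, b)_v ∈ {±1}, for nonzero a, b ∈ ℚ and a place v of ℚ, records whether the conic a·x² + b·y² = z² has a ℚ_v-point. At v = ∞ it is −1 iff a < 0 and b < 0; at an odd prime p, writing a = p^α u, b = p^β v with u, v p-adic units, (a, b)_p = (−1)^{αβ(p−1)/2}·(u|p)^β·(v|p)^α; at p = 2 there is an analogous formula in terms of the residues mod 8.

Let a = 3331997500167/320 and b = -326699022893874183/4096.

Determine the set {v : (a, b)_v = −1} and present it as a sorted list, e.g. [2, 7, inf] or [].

(a, b) ≡ (9435, -419543) mod (ℚ^×)²; places V = {2, 3, 5, 7, 17, 23, 29, 37, ∞}.
(a,b)_∞: sgn(9435)=+, sgn(-419543)=−, so +1.
(a,b)_29: α=2, u≡2; β=3, v≡20 (mod 29); (2|29)=-1, (20|29)=+1; sign (−1)^0·-1^3·+1^2 = -1.
(a,b)_23: α=2, u≡19; β=3, v≡14 (mod 23); (19|23)=-1, (14|23)=-1; sign (−1)^0·-1^3·-1^2 = -1.
(a,b)_7: α=2, u≡3; β=4, v≡1 (mod 7); (3|7)=-1, (1|7)=+1; sign (−1)^0·-1^4·+1^2 = +1.
(a,b)_5: α=-1, u≡3; β=0, v≡2 (mod 5); (3|5)=-1, (2|5)=-1; sign (−1)^0·-1^0·-1^-1 = -1.
(a,b)_3: α=5, u≡1; β=6, v≡1 (mod 3); (1|3)=+1, (1|3)=+1; sign (−1)^0·+1^6·+1^5 = +1.
(a,b)_2: α=-6, β=-12; u≡3, v≡1 (mod 8); ε(u)ε(v)=1·0, αω(v)=-6·0, βω(u)=-12·1; sum ≡ 0  ⇒  +1.
(a,b)_37: α=1, u≡12; β=1, v≡31 (mod 37); (12|37)=+1, (31|37)=-1; sign (−1)^0·+1^1·-1^1 = -1.
(a,b)_17: α=1, u≡7; β=1, v≡11 (mod 17); (7|17)=-1, (11|17)=-1; sign (−1)^0·-1^1·-1^1 = +1.
Ram(9435, -419543) = {5, 23, 29, 37}; no ℚ_5-point on the conic.

[5, 23, 29, 37]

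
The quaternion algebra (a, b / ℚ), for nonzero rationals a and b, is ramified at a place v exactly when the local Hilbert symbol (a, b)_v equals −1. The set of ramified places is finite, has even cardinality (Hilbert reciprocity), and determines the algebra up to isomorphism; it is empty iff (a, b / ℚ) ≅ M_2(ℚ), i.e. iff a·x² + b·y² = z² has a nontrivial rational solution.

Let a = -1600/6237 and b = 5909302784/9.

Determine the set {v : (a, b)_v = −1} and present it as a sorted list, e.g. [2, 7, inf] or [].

Mod squares: a ≡ -77, b ≡ 9614. Check v ∈ {∞, 2, 3, 5, 7, 11, 19, 23}.
v=5: a=5^2·(≡3), b=5^0·(≡1) mod 5; (3|5)=-1, (1|5)=+1; (−1)^{2·0·2}·(-1)^0·(+1)^2 = +1.
v=3: a=3^-4·(≡1), b=3^-2·(≡2) mod 3; (1|3)=+1, (2|3)=-1; (−1)^{-4·-2·1}·(+1)^-2·(-1)^-4 = +1.
v=11: a=11^-1·(≡1), b=11^1·(≡5) mod 11; (1|11)=+1, (5|11)=+1; (−1)^{-1·1·5}·(+1)^1·(+1)^-1 = -1.
v=23: a=23^0·(≡14), b=23^1·(≡12) mod 23; (14|23)=-1, (12|23)=+1; (−1)^{0·1·11}·(-1)^1·(+1)^0 = -1.
v=19: a=19^0·(≡3), b=19^1·(≡8) mod 19; (3|19)=-1, (8|19)=-1; (−1)^{0·1·9}·(-1)^1·(-1)^0 = -1.
v=2: v_2(a)=6, v_2(b)=9; units ≡ 3, 7 (mod 8); ε·ε+αω+βω = 1·1+6·0+9·1 ≡ 0  ⇒  (a,b)_2 = +1.
v=7: a=7^-1·(≡5), b=7^4·(≡6) mod 7; (5|7)=-1, (6|7)=-1; (−1)^{-1·4·3}·(-1)^4·(-1)^-1 = -1.
v=∞: -77 < 0 and 9614 > 0  ⇒  (a,b)_∞ = +1.
|Ram(-77, 9614)| = 4, even; anisotropic at {7, 11, 19, 23}.

[7, 11, 19, 23]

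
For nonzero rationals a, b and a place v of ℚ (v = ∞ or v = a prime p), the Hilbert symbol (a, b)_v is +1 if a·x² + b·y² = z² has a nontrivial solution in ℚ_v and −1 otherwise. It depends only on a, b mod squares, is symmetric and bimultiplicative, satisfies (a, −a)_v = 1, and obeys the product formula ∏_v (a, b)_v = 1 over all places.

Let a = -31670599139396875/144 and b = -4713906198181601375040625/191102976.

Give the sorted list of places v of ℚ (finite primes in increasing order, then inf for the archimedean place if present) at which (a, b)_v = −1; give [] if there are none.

(a, b) ≡ (-115, -385) mod (ℚ^×)²; places V = {2, 3, 5, 7, 11, 19, 23, 31, 43, ∞}.
(a,b)_5: α=5, u≡2; β=5, v≡2 (mod 5); (2|5)=-1, (2|5)=-1; sign (−1)^0·-1^5·-1^5 = +1.
(a,b)_3: α=-2, u≡2; β=-6, v≡2 (mod 3); (2|3)=-1, (2|3)=-1; sign (−1)^0·-1^-6·-1^-2 = +1.
(a,b)_∞: sgn(-115)=−, sgn(-385)=−, so -1.
(a,b)_11: α=0, u≡2; β=3, v≡9 (mod 11); (2|11)=-1, (9|11)=+1; sign (−1)^0·-1^3·+1^0 = -1.
(a,b)_7: α=4, u≡1; β=5, v≡2 (mod 7); (1|7)=+1, (2|7)=+1; sign (−1)^0·+1^5·+1^4 = +1.
(a,b)_31: α=2, u≡20; β=0, v≡4 (mod 31); (20|31)=+1, (4|31)=+1; sign (−1)^0·+1^0·+1^2 = +1.
(a,b)_2: α=-4, β=-18; u≡5, v≡7 (mod 8); ε(u)ε(v)=0·1, αω(v)=-4·0, βω(u)=-18·1; sum ≡ 0  ⇒  +1.
(a,b)_19: α=2, u≡15; β=4, v≡18 (mod 19); (15|19)=-1, (18|19)=-1; sign (−1)^0·-1^4·-1^2 = +1.
(a,b)_23: α=3, u≡8; β=4, v≡9 (mod 23); (8|23)=+1, (9|23)=+1; sign (−1)^0·+1^4·+1^3 = +1.
(a,b)_43: α=0, u≡21; β=2, v≡26 (mod 43); (21|43)=+1, (26|43)=-1; sign (−1)^0·+1^2·-1^0 = +1.
|Ram(-115, -385)| = 2, even; anisotropic at {11, ∞}.

[11, inf]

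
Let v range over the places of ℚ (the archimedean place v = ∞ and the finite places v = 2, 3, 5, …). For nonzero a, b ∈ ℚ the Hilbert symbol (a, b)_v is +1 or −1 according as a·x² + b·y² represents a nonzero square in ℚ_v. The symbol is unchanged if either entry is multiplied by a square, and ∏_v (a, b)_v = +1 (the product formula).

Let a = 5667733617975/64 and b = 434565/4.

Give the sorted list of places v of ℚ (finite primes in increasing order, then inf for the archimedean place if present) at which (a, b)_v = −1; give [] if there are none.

[11, 17]

Mod squares: a ≡ 2431, b ≡ 5365. Check v ∈ {∞, 2, 3, 5, 11, 13, 17, 29, 37}.
v=13: a=13^1·(≡7), b=13^0·(≡10) mod 13; (7|13)=-1, (10|13)=+1; (−1)^{1·0·6}·(-1)^0·(+1)^1 = +1.
v=3: a=3^4·(≡1), b=3^4·(≡1) mod 3; (1|3)=+1, (1|3)=+1; (−1)^{4·4·1}·(+1)^4·(+1)^4 = +1.
v=37: a=37^2·(≡36), b=37^1·(≡4) mod 37; (36|37)=+1, (4|37)=+1; (−1)^{2·1·18}·(+1)^1·(+1)^2 = +1.
v=2: v_2(a)=-6, v_2(b)=-2; units ≡ 7, 5 (mod 8); ε·ε+αω+βω = 1·0+-6·1+-2·0 ≡ 0  ⇒  (a,b)_2 = +1.
v=∞: 2431 > 0 and 5365 > 0  ⇒  (a,b)_∞ = +1.
v=5: a=5^2·(≡1), b=5^1·(≡2) mod 5; (1|5)=+1, (2|5)=-1; (−1)^{2·1·2}·(+1)^1·(-1)^2 = +1.
v=11: a=11^1·(≡4), b=11^0·(≡8) mod 11; (4|11)=+1, (8|11)=-1; (−1)^{1·0·5}·(+1)^0·(-1)^1 = -1.
v=29: a=29^2·(≡25), b=29^1·(≡27) mod 29; (25|29)=+1, (27|29)=-1; (−1)^{2·1·14}·(+1)^1·(-1)^2 = +1.
v=17: a=17^1·(≡3), b=17^0·(≡7) mod 17; (3|17)=-1, (7|17)=-1; (−1)^{1·0·8}·(-1)^0·(-1)^1 = -1.
Ram(2431, 5365) = {11, 17}; no ℚ_11-point on the conic.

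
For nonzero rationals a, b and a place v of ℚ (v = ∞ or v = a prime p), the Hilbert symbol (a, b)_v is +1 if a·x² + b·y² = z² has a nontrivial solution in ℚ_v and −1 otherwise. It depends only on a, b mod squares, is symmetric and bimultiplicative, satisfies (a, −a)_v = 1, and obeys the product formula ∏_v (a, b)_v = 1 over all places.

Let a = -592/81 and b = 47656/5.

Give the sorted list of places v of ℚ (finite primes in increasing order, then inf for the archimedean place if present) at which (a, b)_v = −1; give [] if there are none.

Mod squares: a ≡ -37, b ≡ 59570. Check v ∈ {∞, 2, 3, 5, 7, 23, 37}.
v=2: v_2(a)=4, v_2(b)=3; units ≡ 3, 1 (mod 8); ε·ε+αω+βω = 1·0+4·0+3·1 ≡ 1  ⇒  (a,b)_2 = -1.
v=7: a=7^0·(≡6), b=7^1·(≡5) mod 7; (6|7)=-1, (5|7)=-1; (−1)^{0·1·3}·(-1)^1·(-1)^0 = -1.
v=3: a=3^-4·(≡2), b=3^0·(≡2) mod 3; (2|3)=-1, (2|3)=-1; (−1)^{-4·0·1}·(-1)^0·(-1)^-4 = +1.
v=5: a=5^0·(≡3), b=5^-1·(≡1) mod 5; (3|5)=-1, (1|5)=+1; (−1)^{0·-1·2}·(-1)^-1·(+1)^0 = -1.
v=23: a=23^0·(≡12), b=23^1·(≡5) mod 23; (12|23)=+1, (5|23)=-1; (−1)^{0·1·11}·(+1)^1·(-1)^0 = +1.
v=37: a=37^1·(≡3), b=37^1·(≡6) mod 37; (3|37)=+1, (6|37)=-1; (−1)^{1·1·18}·(+1)^1·(-1)^1 = -1.
v=∞: -37 < 0 and 59570 > 0  ⇒  (a,b)_∞ = +1.
|Ram(-37, 59570)| = 4, even; anisotropic at {2, 5, 7, 37}.

[2, 5, 7, 37]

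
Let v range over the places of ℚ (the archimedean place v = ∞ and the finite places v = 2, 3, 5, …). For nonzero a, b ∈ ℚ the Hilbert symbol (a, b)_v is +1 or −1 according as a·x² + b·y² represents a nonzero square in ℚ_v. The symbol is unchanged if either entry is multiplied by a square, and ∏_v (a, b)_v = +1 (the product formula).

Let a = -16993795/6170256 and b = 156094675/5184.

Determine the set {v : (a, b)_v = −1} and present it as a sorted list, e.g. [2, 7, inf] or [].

(a, b) ≡ (-595, 11803) mod (ℚ^×)²; places V = {2, 3, 5, 7, 11, 13, 17, 23, 29, 37, ∞}.
(a,b)_3: α=-6, u≡2; β=-4, v≡1 (mod 3); (2|3)=-1, (1|3)=+1; sign (−1)^0·-1^-4·+1^-6 = +1.
(a,b)_17: α=1, u≡4; β=0, v≡5 (mod 17); (4|17)=+1, (5|17)=-1; sign (−1)^0·+1^0·-1^1 = -1.
(a,b)_11: α=0, u≡7; β=1, v≡6 (mod 11); (7|11)=-1, (6|11)=-1; sign (−1)^0·-1^1·-1^0 = -1.
(a,b)_∞: sgn(-595)=−, sgn(11803)=+, so +1.
(a,b)_29: α=0, u≡18; β=1, v≡4 (mod 29); (18|29)=-1, (4|29)=+1; sign (−1)^0·-1^1·+1^0 = -1.
(a,b)_23: α=-2, u≡18; β=2, v≡6 (mod 23); (18|23)=+1, (6|23)=+1; sign (−1)^0·+1^2·+1^-2 = +1.
(a,b)_37: α=0, u≡27; β=1, v≡18 (mod 37); (27|37)=+1, (18|37)=-1; sign (−1)^0·+1^1·-1^0 = +1.
(a,b)_13: α=4, u≡3; β=0, v≡10 (mod 13); (3|13)=+1, (10|13)=+1; sign (−1)^0·+1^0·+1^4 = +1.
(a,b)_5: α=1, u≡1; β=2, v≡3 (mod 5); (1|5)=+1, (3|5)=-1; sign (−1)^0·+1^2·-1^1 = -1.
(a,b)_7: α=1, u≡6; β=0, v≡4 (mod 7); (6|7)=-1, (4|7)=+1; sign (−1)^0·-1^0·+1^1 = +1.
(a,b)_2: α=-4, β=-6; u≡5, v≡3 (mod 8); ε(u)ε(v)=0·1, αω(v)=-4·1, βω(u)=-6·1; sum ≡ 0  ⇒  +1.
|Ram(-595, 11803)| = 4, even; anisotropic at {5, 11, 17, 29}.

[5, 11, 17, 29]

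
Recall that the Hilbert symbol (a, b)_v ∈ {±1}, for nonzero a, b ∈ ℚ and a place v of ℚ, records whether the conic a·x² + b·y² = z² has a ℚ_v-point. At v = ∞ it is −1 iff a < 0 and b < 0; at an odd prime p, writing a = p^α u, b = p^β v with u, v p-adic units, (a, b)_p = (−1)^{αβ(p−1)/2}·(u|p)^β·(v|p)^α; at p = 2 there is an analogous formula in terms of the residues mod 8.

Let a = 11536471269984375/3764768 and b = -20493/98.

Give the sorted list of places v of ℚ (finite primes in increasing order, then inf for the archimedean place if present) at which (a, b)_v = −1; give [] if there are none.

(a, b) ≡ (203918, -506) mod (ℚ^×)²; places V = {2, 3, 5, 7, 11, 13, 23, 31, ∞}.
(a,b)_13: α=3, u≡5; β=0, v≡3 (mod 13); (5|13)=-1, (3|13)=+1; sign (−1)^0·-1^0·+1^3 = +1.
(a,b)_11: α=1, u≡3; β=1, v≡4 (mod 11); (3|11)=+1, (4|11)=+1; sign (−1)^1·+1^1·+1^1 = -1.
(a,b)_2: α=-5, β=-1; u≡7, v≡3 (mod 8); ε(u)ε(v)=1·1, αω(v)=-5·1, βω(u)=-1·0; sum ≡ 0  ⇒  +1.
(a,b)_3: α=4, u≡2; β=4, v≡1 (mod 3); (2|3)=-1, (1|3)=+1; sign (−1)^0·-1^4·+1^4 = +1.
(a,b)_5: α=6, u≡3; β=0, v≡4 (mod 5); (3|5)=-1, (4|5)=+1; sign (−1)^0·-1^0·+1^6 = +1.
(a,b)_31: α=1, u≡27; β=0, v≡12 (mod 31); (27|31)=-1, (12|31)=-1; sign (−1)^0·-1^0·-1^1 = -1.
(a,b)_23: α=3, u≡10; β=1, v≡1 (mod 23); (10|23)=-1, (1|23)=+1; sign (−1)^1·-1^1·+1^3 = +1.
(a,b)_∞: sgn(203918)=+, sgn(-506)=−, so +1.
(a,b)_7: α=-6, u≡2; β=-2, v≡5 (mod 7); (2|7)=+1, (5|7)=-1; sign (−1)^0·+1^-2·-1^-6 = +1.
(203918, -506 / ℚ) ramifies at {11, 31}: a division algebra.

[11, 31]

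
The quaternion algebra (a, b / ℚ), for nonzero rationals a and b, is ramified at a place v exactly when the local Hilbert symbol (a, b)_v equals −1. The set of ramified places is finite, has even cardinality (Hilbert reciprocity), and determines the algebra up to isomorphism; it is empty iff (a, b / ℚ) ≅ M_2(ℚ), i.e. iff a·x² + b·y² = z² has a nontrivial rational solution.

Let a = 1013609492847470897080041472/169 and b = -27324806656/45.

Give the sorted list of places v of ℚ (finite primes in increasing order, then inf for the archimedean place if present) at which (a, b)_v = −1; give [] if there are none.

Mod squares: a ≡ 84847, b ≡ -1846670. Check v ∈ {∞, 2, 3, 5, 7, 13, 17, 23, 31, 37}.
v=13: a=13^-2·(≡3), b=13^0·(≡8) mod 13; (3|13)=+1, (8|13)=-1; (−1)^{-2·0·6}·(+1)^0·(-1)^-2 = +1.
v=5: a=5^0·(≡3), b=5^-1·(≡1) mod 5; (3|5)=-1, (1|5)=+1; (−1)^{0·-1·2}·(-1)^-1·(+1)^0 = -1.
v=7: a=7^3·(≡2), b=7^1·(≡6) mod 7; (2|7)=+1, (6|7)=-1; (−1)^{3·1·3}·(+1)^1·(-1)^3 = +1.
v=3: a=3^0·(≡1), b=3^-2·(≡1) mod 3; (1|3)=+1, (1|3)=+1; (−1)^{0·-2·1}·(+1)^-2·(+1)^0 = +1.
v=37: a=37^2·(≡5), b=37^1·(≡21) mod 37; (5|37)=-1, (21|37)=+1; (−1)^{2·1·18}·(-1)^1·(+1)^2 = -1.
v=2: v_2(a)=22, v_2(b)=9; units ≡ 7, 1 (mod 8); ε·ε+αω+βω = 1·0+22·0+9·0 ≡ 0  ⇒  (a,b)_2 = +1.
v=17: a=17^5·(≡11), b=17^2·(≡10) mod 17; (11|17)=-1, (10|17)=-1; (−1)^{5·2·8}·(-1)^2·(-1)^5 = -1.
v=∞: 84847 > 0 and -1846670 < 0  ⇒  (a,b)_∞ = +1.
v=23: a=23^3·(≡13), b=23^1·(≡18) mod 23; (13|23)=+1, (18|23)=+1; (−1)^{3·1·11}·(+1)^1·(+1)^3 = -1.
v=31: a=31^3·(≡16), b=31^1·(≡27) mod 31; (16|31)=+1, (27|31)=-1; (−1)^{3·1·15}·(+1)^1·(-1)^3 = +1.
(84847, -1846670 / ℚ) ramifies at {5, 17, 23, 37}: a division algebra.

[5, 17, 23, 37]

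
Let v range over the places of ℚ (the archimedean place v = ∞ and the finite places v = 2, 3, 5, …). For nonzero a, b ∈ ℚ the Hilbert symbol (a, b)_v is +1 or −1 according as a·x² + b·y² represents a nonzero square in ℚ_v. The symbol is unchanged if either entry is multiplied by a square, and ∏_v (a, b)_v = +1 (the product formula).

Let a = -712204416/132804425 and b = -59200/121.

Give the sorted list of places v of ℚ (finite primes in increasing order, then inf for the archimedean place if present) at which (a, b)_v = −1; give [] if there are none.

[11, 17, 37, inf]

Mod squares: a ≡ -428978, b ≡ -37. Check v ∈ {∞, 2, 3, 5, 7, 11, 13, 17, 31, 37, 43}.
v=∞: -428978 < 0 and -37 < 0  ⇒  (a,b)_∞ = -1.
v=7: a=7^2·(≡6), b=7^0·(≡3) mod 7; (6|7)=-1, (3|7)=-1; (−1)^{2·0·3}·(-1)^0·(-1)^2 = +1.
v=43: a=43^-2·(≡39), b=43^0·(≡4) mod 43; (39|43)=-1, (4|43)=+1; (−1)^{-2·0·21}·(-1)^0·(+1)^-2 = +1.
v=2: v_2(a)=7, v_2(b)=6; units ≡ 7, 3 (mod 8); ε·ε+αω+βω = 1·1+7·1+6·0 ≡ 0  ⇒  (a,b)_2 = +1.
v=5: a=5^-2·(≡2), b=5^2·(≡2) mod 5; (2|5)=-1, (2|5)=-1; (−1)^{-2·2·2}·(-1)^2·(-1)^-2 = +1.
v=31: a=31^1·(≡9), b=31^0·(≡7) mod 31; (9|31)=+1, (7|31)=+1; (−1)^{1·0·15}·(+1)^0·(+1)^1 = +1.
v=11: a=11^1·(≡2), b=11^-2·(≡2) mod 11; (2|11)=-1, (2|11)=-1; (−1)^{1·-2·5}·(-1)^-2·(-1)^1 = -1.
v=37: a=37^1·(≡23), b=37^1·(≡25) mod 37; (23|37)=-1, (25|37)=+1; (−1)^{1·1·18}·(-1)^1·(+1)^1 = -1.
v=3: a=3^2·(≡1), b=3^0·(≡2) mod 3; (1|3)=+1, (2|3)=-1; (−1)^{2·0·1}·(+1)^0·(-1)^2 = +1.
v=13: a=13^-2·(≡12), b=13^0·(≡7) mod 13; (12|13)=+1, (7|13)=-1; (−1)^{-2·0·6}·(+1)^0·(-1)^-2 = +1.
v=17: a=17^-1·(≡12), b=17^0·(≡14) mod 17; (12|17)=-1, (14|17)=-1; (−1)^{-1·0·8}·(-1)^0·(-1)^-1 = -1.
(-428978, -37 / ℚ) ramifies at {11, 17, 37, ∞}: a division algebra.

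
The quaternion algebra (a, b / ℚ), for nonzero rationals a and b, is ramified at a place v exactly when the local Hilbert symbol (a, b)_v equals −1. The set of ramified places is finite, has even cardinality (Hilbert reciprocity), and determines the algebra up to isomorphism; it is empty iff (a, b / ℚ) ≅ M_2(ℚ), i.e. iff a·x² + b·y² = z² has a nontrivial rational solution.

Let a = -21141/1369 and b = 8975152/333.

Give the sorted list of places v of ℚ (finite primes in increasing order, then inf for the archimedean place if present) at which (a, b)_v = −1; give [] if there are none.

[2, 23, 29, 37]

(a, b) ≡ (-29, 24679) mod (ℚ^×)²; places V = {2, 3, 23, 29, 37, ∞}.
(a,b)_23: α=0, u≡15; β=1, v≡11 (mod 23); (15|23)=-1, (11|23)=-1; sign (−1)^0·-1^1·-1^0 = -1.
(a,b)_29: α=1, u≡9; β=3, v≡18 (mod 29); (9|29)=+1, (18|29)=-1; sign (−1)^0·+1^3·-1^1 = -1.
(a,b)_∞: sgn(-29)=−, sgn(24679)=+, so +1.
(a,b)_2: α=0, β=4; u≡3, v≡7 (mod 8); ε(u)ε(v)=1·1, αω(v)=0·0, βω(u)=4·1; sum ≡ 1  ⇒  -1.
(a,b)_37: α=-2, u≡23; β=-1, v≡11 (mod 37); (23|37)=-1, (11|37)=+1; sign (−1)^0·-1^-1·+1^-2 = -1.
(a,b)_3: α=6, u≡1; β=-2, v≡1 (mod 3); (1|3)=+1, (1|3)=+1; sign (−1)^0·+1^-2·+1^6 = +1.
(-29, 24679 / ℚ) ramifies at {2, 23, 29, 37}: a division algebra.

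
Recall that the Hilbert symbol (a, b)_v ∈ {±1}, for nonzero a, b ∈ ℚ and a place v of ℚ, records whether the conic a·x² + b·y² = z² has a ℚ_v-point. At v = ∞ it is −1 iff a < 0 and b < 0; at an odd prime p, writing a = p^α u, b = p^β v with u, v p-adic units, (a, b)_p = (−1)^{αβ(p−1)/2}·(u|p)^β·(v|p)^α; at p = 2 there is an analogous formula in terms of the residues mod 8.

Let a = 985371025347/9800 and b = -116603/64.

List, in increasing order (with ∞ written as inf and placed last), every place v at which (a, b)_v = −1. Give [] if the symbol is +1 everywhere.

Mod squares: a ≡ 646, b ≡ -323. Check v ∈ {∞, 2, 3, 5, 7, 17, 19}.
v=17: a=17^3·(≡1), b=17^1·(≡2) mod 17; (1|17)=+1, (2|17)=+1; (−1)^{3·1·8}·(+1)^1·(+1)^3 = +1.
v=19: a=19^5·(≡10), b=19^3·(≡3) mod 19; (10|19)=-1, (3|19)=-1; (−1)^{5·3·9}·(-1)^3·(-1)^5 = -1.
v=3: a=3^4·(≡1), b=3^0·(≡1) mod 3; (1|3)=+1, (1|3)=+1; (−1)^{4·0·1}·(+1)^0·(+1)^4 = +1.
v=∞: 646 > 0 and -323 < 0  ⇒  (a,b)_∞ = +1.
v=2: v_2(a)=-3, v_2(b)=-6; units ≡ 3, 5 (mod 8); ε·ε+αω+βω = 1·0+-3·1+-6·1 ≡ 1  ⇒  (a,b)_2 = -1.
v=7: a=7^-2·(≡4), b=7^0·(≡3) mod 7; (4|7)=+1, (3|7)=-1; (−1)^{-2·0·3}·(+1)^0·(-1)^-2 = +1.
v=5: a=5^-2·(≡1), b=5^0·(≡3) mod 5; (1|5)=+1, (3|5)=-1; (−1)^{-2·0·2}·(+1)^0·(-1)^-2 = +1.
|Ram(646, -323)| = 2, even; anisotropic at {2, 19}.

[2, 19]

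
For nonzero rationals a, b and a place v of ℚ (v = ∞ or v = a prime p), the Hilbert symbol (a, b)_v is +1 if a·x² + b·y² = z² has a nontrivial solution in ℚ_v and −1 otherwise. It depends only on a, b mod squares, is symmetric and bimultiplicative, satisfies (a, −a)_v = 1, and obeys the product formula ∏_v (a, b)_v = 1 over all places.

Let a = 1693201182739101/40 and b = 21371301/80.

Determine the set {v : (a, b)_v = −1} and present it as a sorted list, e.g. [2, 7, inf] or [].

Mod squares: a ≡ 9890, b ≡ 4945. Check v ∈ {∞, 2, 3, 5, 7, 23, 43}.
v=2: v_2(a)=-3, v_2(b)=-4; units ≡ 1, 1 (mod 8); ε·ε+αω+βω = 0·0+-3·0+-4·0 ≡ 0  ⇒  (a,b)_2 = +1.
v=∞: 9890 > 0 and 4945 > 0  ⇒  (a,b)_∞ = +1.
v=23: a=23^3·(≡4), b=23^1·(≡3) mod 23; (4|23)=+1, (3|23)=+1; (−1)^{3·1·11}·(+1)^1·(+1)^3 = -1.
v=7: a=7^4·(≡3), b=7^4·(≡6) mod 7; (3|7)=-1, (6|7)=-1; (−1)^{4·4·3}·(-1)^4·(-1)^4 = +1.
v=5: a=5^-1·(≡2), b=5^-1·(≡1) mod 5; (2|5)=-1, (1|5)=+1; (−1)^{-1·-1·2}·(-1)^-1·(+1)^-1 = -1.
v=3: a=3^6·(≡2), b=3^2·(≡1) mod 3; (2|3)=-1, (1|3)=+1; (−1)^{6·2·1}·(-1)^2·(+1)^6 = +1.
v=43: a=43^3·(≡38), b=43^1·(≡5) mod 43; (38|43)=+1, (5|43)=-1; (−1)^{3·1·21}·(+1)^1·(-1)^3 = +1.
Ram(9890, 4945) = {5, 23}; no ℚ_5-point on the conic.

[5, 23]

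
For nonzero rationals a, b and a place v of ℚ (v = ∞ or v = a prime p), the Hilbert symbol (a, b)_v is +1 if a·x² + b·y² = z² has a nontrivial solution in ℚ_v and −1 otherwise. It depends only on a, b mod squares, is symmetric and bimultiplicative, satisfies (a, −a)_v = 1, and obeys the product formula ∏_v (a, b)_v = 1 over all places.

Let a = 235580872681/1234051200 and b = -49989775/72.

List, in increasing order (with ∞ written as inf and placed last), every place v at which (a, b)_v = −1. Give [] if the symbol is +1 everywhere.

[11, 19]

(a, b) ≡ (9842, -13838) mod (ℚ^×)²; places V = {2, 3, 5, 7, 11, 17, 19, 23, 37, ∞}.
(a,b)_19: α=1, u≡17; β=0, v≡18 (mod 19); (17|19)=+1, (18|19)=-1; sign (−1)^0·+1^0·-1^1 = -1.
(a,b)_7: α=1, u≡5; β=0, v≡2 (mod 7); (5|7)=-1, (2|7)=+1; sign (−1)^0·-1^0·+1^1 = +1.
(a,b)_2: α=-7, β=-3; u≡1, v≡1 (mod 8); ε(u)ε(v)=0·0, αω(v)=-7·0, βω(u)=-3·0; sum ≡ 0  ⇒  +1.
(a,b)_3: α=-6, u≡2; β=-2, v≡1 (mod 3); (2|3)=-1, (1|3)=+1; sign (−1)^0·-1^-2·+1^-6 = +1.
(a,b)_17: α=2, u≡8; β=3, v≡2 (mod 17); (8|17)=+1, (2|17)=+1; sign (−1)^0·+1^3·+1^2 = +1.
(a,b)_∞: sgn(9842)=+, sgn(-13838)=−, so +1.
(a,b)_37: α=3, u≡25; β=1, v≡10 (mod 37); (25|37)=+1, (10|37)=+1; sign (−1)^0·+1^1·+1^3 = +1.
(a,b)_5: α=-2, u≡2; β=2, v≡2 (mod 5); (2|5)=-1, (2|5)=-1; sign (−1)^0·-1^2·-1^-2 = +1.
(a,b)_11: α=2, u≡2; β=1, v≡8 (mod 11); (2|11)=-1, (8|11)=-1; sign (−1)^0·-1^1·-1^2 = -1.
(a,b)_23: α=-2, u≡15; β=0, v≡4 (mod 23); (15|23)=-1, (4|23)=+1; sign (−1)^0·-1^0·+1^-2 = +1.
(9842, -13838 / ℚ) ramifies at {11, 19}: a division algebra.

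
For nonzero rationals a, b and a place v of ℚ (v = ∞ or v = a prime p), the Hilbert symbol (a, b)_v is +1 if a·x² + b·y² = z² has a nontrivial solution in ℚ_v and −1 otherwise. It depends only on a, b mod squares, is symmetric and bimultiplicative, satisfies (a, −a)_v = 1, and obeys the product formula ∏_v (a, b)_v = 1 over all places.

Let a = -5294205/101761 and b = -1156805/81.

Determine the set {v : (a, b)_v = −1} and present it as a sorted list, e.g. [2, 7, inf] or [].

[2, inf]

Mod squares: a ≡ -5, b ≡ -5. Check v ∈ {∞, 2, 3, 5, 7, 11, 13, 29, 37}.
v=3: a=3^2·(≡1), b=3^-4·(≡1) mod 3; (1|3)=+1, (1|3)=+1; (−1)^{2·-4·1}·(+1)^-4·(+1)^2 = +1.
v=∞: -5 < 0 and -5 < 0  ⇒  (a,b)_∞ = -1.
v=5: a=5^1·(≡4), b=5^1·(≡4) mod 5; (4|5)=+1, (4|5)=+1; (−1)^{1·1·2}·(+1)^1·(+1)^1 = +1.
v=13: a=13^0·(≡11), b=13^2·(≡2) mod 13; (11|13)=-1, (2|13)=-1; (−1)^{0·2·6}·(-1)^2·(-1)^0 = +1.
v=7: a=7^6·(≡2), b=7^0·(≡2) mod 7; (2|7)=+1, (2|7)=+1; (−1)^{6·0·3}·(+1)^0·(+1)^6 = +1.
v=37: a=37^0·(≡8), b=37^2·(≡22) mod 37; (8|37)=-1, (22|37)=-1; (−1)^{0·2·18}·(-1)^2·(-1)^0 = +1.
v=29: a=29^-2·(≡7), b=29^0·(≡4) mod 29; (7|29)=+1, (4|29)=+1; (−1)^{-2·0·14}·(+1)^0·(+1)^-2 = +1.
v=11: a=11^-2·(≡8), b=11^0·(≡8) mod 11; (8|11)=-1, (8|11)=-1; (−1)^{-2·0·5}·(-1)^0·(-1)^-2 = +1.
v=2: v_2(a)=0, v_2(b)=0; units ≡ 3, 3 (mod 8); ε·ε+αω+βω = 1·1+0·1+0·1 ≡ 1  ⇒  (a,b)_2 = -1.
(-5, -5 / ℚ) ramifies at {2, ∞}: a division algebra.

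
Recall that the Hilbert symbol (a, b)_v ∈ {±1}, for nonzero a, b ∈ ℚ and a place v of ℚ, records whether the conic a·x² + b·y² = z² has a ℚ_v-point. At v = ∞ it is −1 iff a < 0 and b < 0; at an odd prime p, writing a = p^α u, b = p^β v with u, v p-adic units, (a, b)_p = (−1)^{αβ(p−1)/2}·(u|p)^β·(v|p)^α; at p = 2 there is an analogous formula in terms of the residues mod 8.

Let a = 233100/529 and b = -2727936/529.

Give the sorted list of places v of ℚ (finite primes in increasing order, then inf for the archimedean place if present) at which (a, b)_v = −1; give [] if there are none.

[7, 37]

Mod squares: a ≡ 259, b ≡ -74. Check v ∈ {∞, 2, 3, 5, 7, 23, 37}.
v=5: a=5^2·(≡1), b=5^0·(≡1) mod 5; (1|5)=+1, (1|5)=+1; (−1)^{2·0·2}·(+1)^0·(+1)^2 = +1.
v=23: a=23^-2·(≡18), b=23^-2·(≡2) mod 23; (18|23)=+1, (2|23)=+1; (−1)^{-2·-2·11}·(+1)^-2·(+1)^-2 = +1.
v=∞: 259 > 0 and -74 < 0  ⇒  (a,b)_∞ = +1.
v=3: a=3^2·(≡1), b=3^2·(≡1) mod 3; (1|3)=+1, (1|3)=+1; (−1)^{2·2·1}·(+1)^2·(+1)^2 = +1.
v=37: a=37^1·(≡11), b=37^1·(≡18) mod 37; (11|37)=+1, (18|37)=-1; (−1)^{1·1·18}·(+1)^1·(-1)^1 = -1.
v=2: v_2(a)=2, v_2(b)=13; units ≡ 3, 3 (mod 8); ε·ε+αω+βω = 1·1+2·1+13·1 ≡ 0  ⇒  (a,b)_2 = +1.
v=7: a=7^1·(≡2), b=7^0·(≡5) mod 7; (2|7)=+1, (5|7)=-1; (−1)^{1·0·3}·(+1)^0·(-1)^1 = -1.
Ram(259, -74) = {7, 37}; no ℚ_7-point on the conic.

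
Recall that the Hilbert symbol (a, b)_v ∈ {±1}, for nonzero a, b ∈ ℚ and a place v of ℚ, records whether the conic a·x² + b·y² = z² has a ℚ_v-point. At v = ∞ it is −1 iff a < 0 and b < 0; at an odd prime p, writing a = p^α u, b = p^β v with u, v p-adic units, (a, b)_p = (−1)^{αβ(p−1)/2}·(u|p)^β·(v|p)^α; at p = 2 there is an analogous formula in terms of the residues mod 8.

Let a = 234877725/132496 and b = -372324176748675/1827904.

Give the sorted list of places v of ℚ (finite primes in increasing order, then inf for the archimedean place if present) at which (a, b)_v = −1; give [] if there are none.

[23, 41]

Mod squares: a ≡ 69, b ≡ -123. Check v ∈ {∞, 2, 3, 5, 7, 13, 23, 41}.
v=13: a=13^-2·(≡1), b=13^-4·(≡8) mod 13; (1|13)=+1, (8|13)=-1; (−1)^{-2·-4·6}·(+1)^-4·(-1)^-2 = +1.
v=5: a=5^2·(≡4), b=5^2·(≡2) mod 5; (4|5)=+1, (2|5)=-1; (−1)^{2·2·2}·(+1)^2·(-1)^2 = +1.
v=7: a=7^-2·(≡6), b=7^0·(≡3) mod 7; (6|7)=-1, (3|7)=-1; (−1)^{-2·0·3}·(-1)^0·(-1)^-2 = +1.
v=2: v_2(a)=-4, v_2(b)=-6; units ≡ 5, 5 (mod 8); ε·ε+αω+βω = 0·0+-4·1+-6·1 ≡ 0  ⇒  (a,b)_2 = +1.
v=41: a=41^2·(≡13), b=41^5·(≡28) mod 41; (13|41)=-1, (28|41)=-1; (−1)^{2·5·20}·(-1)^5·(-1)^2 = -1.
v=∞: 69 > 0 and -123 < 0  ⇒  (a,b)_∞ = +1.
v=3: a=3^5·(≡2), b=3^5·(≡1) mod 3; (2|3)=-1, (1|3)=+1; (−1)^{5·5·1}·(-1)^5·(+1)^5 = +1.
v=23: a=23^1·(≡9), b=23^2·(≡7) mod 23; (9|23)=+1, (7|23)=-1; (−1)^{1·2·11}·(+1)^2·(-1)^1 = -1.
Ram(69, -123) = {23, 41}; no ℚ_23-point on the conic.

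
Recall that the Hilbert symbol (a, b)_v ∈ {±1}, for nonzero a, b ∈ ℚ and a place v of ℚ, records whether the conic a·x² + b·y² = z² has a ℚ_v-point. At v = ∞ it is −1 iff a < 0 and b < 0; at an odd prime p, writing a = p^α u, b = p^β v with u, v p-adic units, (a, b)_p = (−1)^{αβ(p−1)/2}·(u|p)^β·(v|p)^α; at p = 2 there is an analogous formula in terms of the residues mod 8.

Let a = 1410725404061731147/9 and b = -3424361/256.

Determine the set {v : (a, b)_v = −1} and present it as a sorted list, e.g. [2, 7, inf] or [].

[2, 13, 41, 43]

(a, b) ≡ (20683, -41) mod (ℚ^×)²; places V = {2, 3, 13, 17, 37, 41, 43, ∞}.
(a,b)_41: α=4, u≡26; β=1, v≡16 (mod 41); (26|41)=-1, (16|41)=+1; sign (−1)^0·-1^1·+1^4 = -1.
(a,b)_43: α=1, u≡20; β=0, v≡28 (mod 43); (20|43)=-1, (28|43)=-1; sign (−1)^0·-1^0·-1^1 = -1.
(a,b)_17: α=6, u≡3; β=4, v≡10 (mod 17); (3|17)=-1, (10|17)=-1; sign (−1)^0·-1^4·-1^6 = +1.
(a,b)_2: α=0, β=-8; u≡3, v≡7 (mod 8); ε(u)ε(v)=1·1, αω(v)=0·0, βω(u)=-8·1; sum ≡ 1  ⇒  -1.
(a,b)_∞: sgn(20683)=+, sgn(-41)=−, so +1.
(a,b)_13: α=1, u≡6; β=0, v≡11 (mod 13); (6|13)=-1, (11|13)=-1; sign (−1)^0·-1^0·-1^1 = -1.
(a,b)_3: α=-2, u≡1; β=0, v≡1 (mod 3); (1|3)=+1, (1|3)=+1; sign (−1)^0·+1^0·+1^-2 = +1.
(a,b)_37: α=1, u≡1; β=0, v≡16 (mod 37); (1|37)=+1, (16|37)=+1; sign (−1)^0·+1^0·+1^1 = +1.
|Ram(20683, -41)| = 4, even; anisotropic at {2, 13, 41, 43}.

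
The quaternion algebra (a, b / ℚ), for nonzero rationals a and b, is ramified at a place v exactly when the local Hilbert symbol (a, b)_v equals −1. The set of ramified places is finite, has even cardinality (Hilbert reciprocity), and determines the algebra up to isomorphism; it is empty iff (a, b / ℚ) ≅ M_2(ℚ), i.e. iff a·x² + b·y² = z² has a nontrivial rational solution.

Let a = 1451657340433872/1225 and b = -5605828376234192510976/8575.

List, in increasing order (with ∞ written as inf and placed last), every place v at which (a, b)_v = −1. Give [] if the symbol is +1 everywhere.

Mod squares: a ≡ 7293, b ≡ -182. Check v ∈ {∞, 2, 3, 5, 7, 11, 13, 17}.
v=∞: 7293 > 0 and -182 < 0  ⇒  (a,b)_∞ = +1.
v=11: a=11^1·(≡9), b=11^4·(≡5) mod 11; (9|11)=+1, (5|11)=+1; (−1)^{1·4·5}·(+1)^4·(+1)^1 = +1.
v=7: a=7^-2·(≡3), b=7^-3·(≡4) mod 7; (3|7)=-1, (4|7)=+1; (−1)^{-2·-3·3}·(-1)^-3·(+1)^-2 = -1.
v=17: a=17^3·(≡13), b=17^4·(≡10) mod 17; (13|17)=+1, (10|17)=-1; (−1)^{3·4·8}·(+1)^4·(-1)^3 = -1.
v=3: a=3^17·(≡1), b=3^16·(≡1) mod 3; (1|3)=+1, (1|3)=+1; (−1)^{17·16·1}·(+1)^16·(+1)^17 = +1.
v=5: a=5^-2·(≡3), b=5^-2·(≡3) mod 5; (3|5)=-1, (3|5)=-1; (−1)^{-2·-2·2}·(-1)^-2·(-1)^-2 = +1.
v=2: v_2(a)=4, v_2(b)=13; units ≡ 5, 5 (mod 8); ε·ε+αω+βω = 0·0+4·1+13·1 ≡ 1  ⇒  (a,b)_2 = -1.
v=13: a=13^1·(≡5), b=13^1·(≡9) mod 13; (5|13)=-1, (9|13)=+1; (−1)^{1·1·6}·(-1)^1·(+1)^1 = -1.
Ram(7293, -182) = {2, 7, 13, 17}; no ℚ_2-point on the conic.

[2, 7, 13, 17]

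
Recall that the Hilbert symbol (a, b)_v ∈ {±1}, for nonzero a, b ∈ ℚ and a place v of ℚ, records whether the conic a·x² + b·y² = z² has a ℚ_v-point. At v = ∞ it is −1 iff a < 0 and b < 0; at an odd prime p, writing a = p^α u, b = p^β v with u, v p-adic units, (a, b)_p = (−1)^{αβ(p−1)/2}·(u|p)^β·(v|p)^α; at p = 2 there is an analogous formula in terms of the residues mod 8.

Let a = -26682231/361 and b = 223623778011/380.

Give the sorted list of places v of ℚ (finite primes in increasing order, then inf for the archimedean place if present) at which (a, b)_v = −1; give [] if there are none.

[29, 43]

Mod squares: a ≡ -50439, b ≡ 138959445. Check v ∈ {∞, 2, 3, 5, 17, 19, 23, 29, 43}.
v=43: a=43^1·(≡6), b=43^1·(≡40) mod 43; (6|43)=+1, (40|43)=+1; (−1)^{1·1·21}·(+1)^1·(+1)^1 = -1.
v=∞: -50439 < 0 and 138959445 > 0  ⇒  (a,b)_∞ = +1.
v=29: a=29^0·(≡18), b=29^1·(≡20) mod 29; (18|29)=-1, (20|29)=+1; (−1)^{0·1·14}·(-1)^1·(+1)^0 = -1.
v=19: a=19^-2·(≡1), b=19^-1·(≡17) mod 19; (1|19)=+1, (17|19)=+1; (−1)^{-2·-1·9}·(+1)^-1·(+1)^-2 = +1.
v=23: a=23^3·(≡11), b=23^3·(≡6) mod 23; (11|23)=-1, (6|23)=+1; (−1)^{3·3·11}·(-1)^3·(+1)^3 = +1.
v=17: a=17^1·(≡4), b=17^3·(≡2) mod 17; (4|17)=+1, (2|17)=+1; (−1)^{1·3·8}·(+1)^3·(+1)^1 = +1.
v=2: v_2(a)=0, v_2(b)=-2; units ≡ 1, 5 (mod 8); ε·ε+αω+βω = 0·0+0·1+-2·0 ≡ 0  ⇒  (a,b)_2 = +1.
v=5: a=5^0·(≡4), b=5^-1·(≡1) mod 5; (4|5)=+1, (1|5)=+1; (−1)^{0·-1·2}·(+1)^-1·(+1)^0 = +1.
v=3: a=3^1·(≡2), b=3^1·(≡1) mod 3; (2|3)=-1, (1|3)=+1; (−1)^{1·1·1}·(-1)^1·(+1)^1 = +1.
|Ram(-50439, 138959445)| = 2, even; anisotropic at {29, 43}.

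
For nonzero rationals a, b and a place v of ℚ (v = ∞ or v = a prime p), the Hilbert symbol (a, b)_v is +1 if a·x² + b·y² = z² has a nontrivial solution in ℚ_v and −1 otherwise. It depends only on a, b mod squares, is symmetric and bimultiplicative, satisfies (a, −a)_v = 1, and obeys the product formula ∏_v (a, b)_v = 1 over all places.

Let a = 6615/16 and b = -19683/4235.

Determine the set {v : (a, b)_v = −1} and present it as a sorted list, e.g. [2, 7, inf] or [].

[2, 5]

Mod squares: a ≡ 15, b ≡ -105. Check v ∈ {∞, 2, 3, 5, 7, 11}.
v=11: a=11^0·(≡3), b=11^-2·(≡9) mod 11; (3|11)=+1, (9|11)=+1; (−1)^{0·-2·5}·(+1)^-2·(+1)^0 = +1.
v=7: a=7^2·(≡1), b=7^-1·(≡5) mod 7; (1|7)=+1, (5|7)=-1; (−1)^{2·-1·3}·(+1)^-1·(-1)^2 = +1.
v=2: v_2(a)=-4, v_2(b)=0; units ≡ 7, 7 (mod 8); ε·ε+αω+βω = 1·1+-4·0+0·0 ≡ 1  ⇒  (a,b)_2 = -1.
v=∞: 15 > 0 and -105 < 0  ⇒  (a,b)_∞ = +1.
v=5: a=5^1·(≡3), b=5^-1·(≡1) mod 5; (3|5)=-1, (1|5)=+1; (−1)^{1·-1·2}·(-1)^-1·(+1)^1 = -1.
v=3: a=3^3·(≡2), b=3^9·(≡1) mod 3; (2|3)=-1, (1|3)=+1; (−1)^{3·9·1}·(-1)^9·(+1)^3 = +1.
|Ram(15, -105)| = 2, even; anisotropic at {2, 5}.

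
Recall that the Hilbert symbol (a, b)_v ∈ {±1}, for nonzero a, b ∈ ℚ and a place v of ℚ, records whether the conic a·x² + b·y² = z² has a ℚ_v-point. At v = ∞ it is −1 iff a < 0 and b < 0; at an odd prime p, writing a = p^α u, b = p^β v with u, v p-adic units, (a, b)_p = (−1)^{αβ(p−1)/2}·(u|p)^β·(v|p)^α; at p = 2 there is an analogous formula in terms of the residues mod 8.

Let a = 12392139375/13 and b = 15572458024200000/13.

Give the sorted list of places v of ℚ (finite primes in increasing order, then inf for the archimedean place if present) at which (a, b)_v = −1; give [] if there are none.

(a, b) ≡ (91, 36465) mod (ℚ^×)²; places V = {2, 3, 5, 7, 11, 13, 17, ∞}.
(a,b)_3: α=4, u≡1; β=5, v≡2 (mod 3); (1|3)=+1, (2|3)=-1; sign (−1)^0·+1^5·-1^4 = +1.
(a,b)_11: α=2, u≡4; β=3, v≡9 (mod 11); (4|11)=+1, (9|11)=+1; sign (−1)^0·+1^3·+1^2 = +1.
(a,b)_5: α=4, u≡1; β=5, v≡3 (mod 5); (1|5)=+1, (3|5)=-1; sign (−1)^0·+1^5·-1^4 = +1.
(a,b)_17: α=2, u≡12; β=3, v≡14 (mod 17); (12|17)=-1, (14|17)=-1; sign (−1)^0·-1^3·-1^2 = -1.
(a,b)_∞: sgn(91)=+, sgn(36465)=+, so +1.
(a,b)_7: α=1, u≡3; β=2, v≡1 (mod 7); (3|7)=-1, (1|7)=+1; sign (−1)^0·-1^2·+1^1 = +1.
(a,b)_2: α=0, β=6; u≡3, v≡1 (mod 8); ε(u)ε(v)=1·0, αω(v)=0·0, βω(u)=6·1; sum ≡ 0  ⇒  +1.
(a,b)_13: α=-1, u≡5; β=-1, v≡1 (mod 13); (5|13)=-1, (1|13)=+1; sign (−1)^0·-1^-1·+1^-1 = -1.
Ram(91, 36465) = {13, 17}; no ℚ_13-point on the conic.

[13, 17]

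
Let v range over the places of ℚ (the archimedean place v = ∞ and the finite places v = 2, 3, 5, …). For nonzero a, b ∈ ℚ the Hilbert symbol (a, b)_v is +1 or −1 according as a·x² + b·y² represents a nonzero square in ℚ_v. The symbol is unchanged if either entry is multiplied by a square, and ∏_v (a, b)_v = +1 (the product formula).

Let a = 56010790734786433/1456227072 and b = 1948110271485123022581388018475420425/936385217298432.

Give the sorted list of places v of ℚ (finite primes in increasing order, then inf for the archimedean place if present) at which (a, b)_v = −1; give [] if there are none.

(a, b) ≡ (87699, 964689) mod (ℚ^×)²; places V = {2, 3, 5, 7, 11, 13, 17, 23, 31, 41, 53, ∞}.
(a,b)_31: α=1, u≡14; β=3, v≡23 (mod 31); (14|31)=+1, (23|31)=-1; sign (−1)^1·+1^3·-1^1 = +1.
(a,b)_5: α=0, u≡4; β=2, v≡1 (mod 5); (4|5)=+1, (1|5)=+1; sign (−1)^0·+1^2·+1^0 = +1.
(a,b)_53: α=2, u≡52; β=4, v≡36 (mod 53); (52|53)=+1, (36|53)=+1; sign (−1)^0·+1^4·+1^2 = +1.
(a,b)_3: α=-9, u≡1; β=-5, v≡2 (mod 3); (1|3)=+1, (2|3)=-1; sign (−1)^1·+1^-5·-1^-9 = +1.
(a,b)_13: α=2, u≡12; β=4, v≡5 (mod 13); (12|13)=+1, (5|13)=-1; sign (−1)^0·+1^4·-1^2 = +1.
(a,b)_11: α=0, u≡6; β=-1, v≡6 (mod 11); (6|11)=-1, (6|11)=-1; sign (−1)^0·-1^-1·-1^0 = -1.
(a,b)_17: α=-2, u≡1; β=-4, v≡6 (mod 17); (1|17)=+1, (6|17)=-1; sign (−1)^0·+1^-4·-1^-2 = +1.
(a,b)_23: α=1, u≡9; β=3, v≡21 (mod 23); (9|23)=+1, (21|23)=-1; sign (−1)^1·+1^3·-1^1 = +1.
(a,b)_2: α=-8, β=-22; u≡3, v≡1 (mod 8); ε(u)ε(v)=1·0, αω(v)=-8·0, βω(u)=-22·1; sum ≡ 0  ⇒  +1.
(a,b)_7: α=4, u≡5; β=12, v≡5 (mod 7); (5|7)=-1, (5|7)=-1; sign (−1)^0·-1^12·-1^4 = +1.
(a,b)_41: α=3, u≡29; β=3, v≡20 (mod 41); (29|41)=-1, (20|41)=+1; sign (−1)^0·-1^3·+1^3 = -1.
(a,b)_∞: sgn(87699)=+, sgn(964689)=+, so +1.
Ram(87699, 964689) = {11, 41}; no ℚ_11-point on the conic.

[11, 41]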